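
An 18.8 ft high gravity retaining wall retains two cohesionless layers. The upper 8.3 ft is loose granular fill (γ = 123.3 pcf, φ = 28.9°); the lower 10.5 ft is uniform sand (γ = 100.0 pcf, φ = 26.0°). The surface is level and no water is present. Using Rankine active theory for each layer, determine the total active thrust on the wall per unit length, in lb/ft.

K_a1 = tan²(45°−28.9°/2) = 0.3484; K_a2 = tan²(45°−26.0°/2) = 0.3905.
Layer 1: σ at base = K_a1 γ₁ h₁ = 356.5 psf; P₁ = ½×356.5×8.3 = 1480.
Layer 2: σ_v at top = γ₁h₁ = 1023; σ_h top = K_a2×1023 = 399.6; σ_h base = K_a2×(1023+100.0×10.5) = 809.6.
P₂ = ½(399.6+809.6)×10.5 = 6348. Total P_a = 1480+6348 = 7828 lb/ft.

7830 lb/ft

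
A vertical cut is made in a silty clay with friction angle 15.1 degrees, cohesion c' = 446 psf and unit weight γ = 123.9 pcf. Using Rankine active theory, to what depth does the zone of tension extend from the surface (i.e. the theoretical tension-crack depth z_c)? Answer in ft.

K_a = tan²(45° − 15.1°/2) = 0.5867; √K_a = 0.7659.
The active pressure is zero where K_a γ z = 2c√K_a, so z_c = 2c/(γ√K_a) = 2×446/(123.9×0.7659) = 9.399 ft.

9.40 ft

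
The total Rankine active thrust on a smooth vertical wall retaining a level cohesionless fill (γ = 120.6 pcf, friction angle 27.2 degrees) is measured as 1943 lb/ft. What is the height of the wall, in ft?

K_a = 0.3726. P_a = ½ K_a γ H² ⇒ H = √(2P_a/(K_a γ)).
H = √(2×1943/(0.3726×120.6)) = 9.300 ft.

9.30 ft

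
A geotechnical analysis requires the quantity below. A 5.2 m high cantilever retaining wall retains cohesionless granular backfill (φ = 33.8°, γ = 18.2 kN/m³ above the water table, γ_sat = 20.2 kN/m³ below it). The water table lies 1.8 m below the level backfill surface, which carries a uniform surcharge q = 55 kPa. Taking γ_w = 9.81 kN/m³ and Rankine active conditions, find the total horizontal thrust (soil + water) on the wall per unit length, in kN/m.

K_a = tan²(45° − φ/2) = 0.2851.
γ' = 20.2 − 9.81 = 10.39 kN/m³. h₂ = H − d_w = 3.4 m.
σ'_h: at surface K_a·q = 15.68; at WT K_a(q+γd_w) = 25.02; at base K_a(q+γd_w+γ'h₂) = 35.09 kPa.
P₁ = ½(15.68+25.02)×1.8 = 36.63; P₂ = ½(25.02+35.09)×3.4 = 102.2; P_w = ½γ_w h₂² = 56.70.
Total = 36.63+102.2+56.70 = 195.5 kN/m.

196 kN/m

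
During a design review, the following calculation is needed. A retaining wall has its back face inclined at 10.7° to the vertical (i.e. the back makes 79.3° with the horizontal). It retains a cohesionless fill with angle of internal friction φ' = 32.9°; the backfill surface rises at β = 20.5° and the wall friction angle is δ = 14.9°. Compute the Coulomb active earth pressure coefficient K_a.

0.486

K_a = sin²(α+φ) / [sin²α · sin(α−δ) · (1 + √{sin(φ+δ)sin(φ−β) / (sin(α−δ)sin(α+β))})²].
With α = 79.3°, φ = 32.9°, δ = 14.9°, β = 20.5°: K_a = 0.4861.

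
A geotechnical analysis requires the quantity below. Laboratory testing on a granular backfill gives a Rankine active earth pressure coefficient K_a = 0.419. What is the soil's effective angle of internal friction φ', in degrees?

24.2°

K_a = tan²(45° − φ/2) ⇒ 45° − φ/2 = arctan(√0.419) = 32.92°.
φ = 2(45° − 32.92°) = 24.17°.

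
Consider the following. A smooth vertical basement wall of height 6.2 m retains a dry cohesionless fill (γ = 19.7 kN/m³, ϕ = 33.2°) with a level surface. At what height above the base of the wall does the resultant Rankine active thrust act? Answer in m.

2.07 m

K_a = 0.2924.
The pressure distribution is triangular, so the resultant acts at H/3 above the base = 6.2/3 = 2.067 m.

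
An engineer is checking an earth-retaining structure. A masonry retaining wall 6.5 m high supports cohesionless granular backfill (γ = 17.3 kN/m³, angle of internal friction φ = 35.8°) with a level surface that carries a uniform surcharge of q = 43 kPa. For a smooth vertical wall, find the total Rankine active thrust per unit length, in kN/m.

169 kN/m

K_a = tan²(45° − φ/2) = 0.2619.
Soil triangle: ½ K_a γ H² = 0.5×0.2619×17.3×6.5² = 95.70 kN/m.
Surcharge rectangle: K_a q H = 0.2619×43×6.5 = 73.19 kN/m.
Total = 95.70 + 73.19 = 168.9 kN/m.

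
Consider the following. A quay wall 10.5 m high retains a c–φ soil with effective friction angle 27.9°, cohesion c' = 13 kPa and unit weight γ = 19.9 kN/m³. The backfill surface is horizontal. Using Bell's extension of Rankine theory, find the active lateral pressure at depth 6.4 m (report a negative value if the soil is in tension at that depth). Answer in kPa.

30.5 kPa

K_a = (1 − sin φ)/(1 + sin φ) = 0.3625.
σ_a = K_a γ z − 2c√K_a = 0.3625×19.9×6.4 − 2×13×0.6020 = 30.51 kPa.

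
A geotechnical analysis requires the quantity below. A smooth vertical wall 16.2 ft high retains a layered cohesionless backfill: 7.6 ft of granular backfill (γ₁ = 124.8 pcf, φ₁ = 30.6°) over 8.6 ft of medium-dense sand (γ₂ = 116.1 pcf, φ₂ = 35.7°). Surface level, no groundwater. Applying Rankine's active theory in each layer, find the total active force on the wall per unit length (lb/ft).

K_a1 = tan²(45°−30.6°/2) = 0.3253; K_a2 = tan²(45°−35.7°/2) = 0.2630.
Layer 1: σ at base = K_a1 γ₁ h₁ = 308.6 psf; P₁ = ½×308.6×7.6 = 1173.
Layer 2: σ_v at top = γ₁h₁ = 948.5; σ_h top = K_a2×948.5 = 249.4; σ_h base = K_a2×(948.5+116.1×8.6) = 512.0.
P₂ = ½(249.4+512.0)×8.6 = 3274. Total P_a = 1173+3274 = 4447 lb/ft.

4450 lb/ft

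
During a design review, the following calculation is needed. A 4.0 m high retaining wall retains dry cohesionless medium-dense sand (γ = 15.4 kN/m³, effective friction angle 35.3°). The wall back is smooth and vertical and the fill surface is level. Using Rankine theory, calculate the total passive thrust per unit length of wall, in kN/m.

460 kN/m

K_p = tan²(45° + φ/2) = 3.738.
P_p = ½ K_p γ H² = 0.5 × 3.738 × 15.4 × 4.0² = 460.5 kN/m.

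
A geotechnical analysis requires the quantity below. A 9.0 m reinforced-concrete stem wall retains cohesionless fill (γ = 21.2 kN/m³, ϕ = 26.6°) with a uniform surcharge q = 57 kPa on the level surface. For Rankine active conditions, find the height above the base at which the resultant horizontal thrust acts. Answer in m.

K_a = 0.3814.
Triangular part P₁ = ½K_aγH² = 327.5 at H/3 = 3.000 m; rectangular part P₂ = K_a q H = 195.7 at H/2 = 4.500 m.
ȳ = (P₁·3.000 + P₂·4.500)/(P₁+P₂) = 3.561 m.

3.56 m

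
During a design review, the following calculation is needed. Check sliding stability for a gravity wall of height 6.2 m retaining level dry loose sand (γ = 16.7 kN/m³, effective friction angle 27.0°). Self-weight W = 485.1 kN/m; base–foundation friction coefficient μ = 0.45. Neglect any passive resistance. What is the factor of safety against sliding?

1.81

K_a = tan²(45° − 27.0°/2) = 0.3755.
P_a = ½K_aγH² = 0.5×0.3755×16.7×6.2² = 120.5 kN/m, acting at H/3 = 2.067 m above the base.
FS_sliding = μW / P_a = 0.45×485.1 / 120.5 = 1.811.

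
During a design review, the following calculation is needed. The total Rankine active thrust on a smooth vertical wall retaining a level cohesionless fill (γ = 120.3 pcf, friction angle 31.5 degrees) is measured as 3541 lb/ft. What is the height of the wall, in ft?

13.7 ft

K_a = 0.3136. P_a = ½ K_a γ H² ⇒ H = √(2P_a/(K_a γ)).
H = √(2×3541/(0.3136×120.3)) = 13.70 ft.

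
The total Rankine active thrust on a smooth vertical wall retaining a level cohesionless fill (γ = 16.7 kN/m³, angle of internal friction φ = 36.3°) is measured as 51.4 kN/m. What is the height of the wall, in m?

K_a = 0.2563. P_a = ½ K_a γ H² ⇒ H = √(2P_a/(K_a γ)).
H = √(2×51.4/(0.2563×16.7)) = 4.901 m.

4.90 m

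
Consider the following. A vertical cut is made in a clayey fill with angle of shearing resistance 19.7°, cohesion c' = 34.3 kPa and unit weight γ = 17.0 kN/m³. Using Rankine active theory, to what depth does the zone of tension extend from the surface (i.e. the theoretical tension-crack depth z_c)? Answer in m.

K_a = tan²(45° − 19.7°/2) = 0.4958; √K_a = 0.7041.
The active pressure is zero where K_a γ z = 2c√K_a, so z_c = 2c/(γ√K_a) = 2×34.3/(17.0×0.7041) = 5.731 m.

5.73 m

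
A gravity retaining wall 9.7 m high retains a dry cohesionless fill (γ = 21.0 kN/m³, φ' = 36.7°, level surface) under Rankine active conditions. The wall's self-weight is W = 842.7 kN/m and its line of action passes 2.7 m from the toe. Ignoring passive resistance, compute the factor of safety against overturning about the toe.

2.83

K_a = tan²(45° − 36.7°/2) = 0.2519.
P_a = ½K_aγH² = 0.5×0.2519×21.0×9.7² = 248.8 kN/m, acting at H/3 = 3.233 m above the base.
Overturning moment M_o = P_a × H/3 = 248.8 × 3.233 = 804.5.
Resisting moment M_r = W × 2.7 = 842.7 × 2.7 = 2275.
FS_overturning = M_r/M_o = 2275/804.5 = 2.828.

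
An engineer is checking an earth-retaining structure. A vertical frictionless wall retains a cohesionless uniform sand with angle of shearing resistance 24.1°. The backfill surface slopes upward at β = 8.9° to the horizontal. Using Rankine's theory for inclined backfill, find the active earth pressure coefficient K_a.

0.441

K_a = cos β · (cos β − √(cos²β − cos²φ)) / (cos β + √(cos²β − cos²φ)).
cos β = 0.9880, cos φ = 0.9128, √(cos²β − cos²φ) = 0.3779.
K_a = 0.9880 × (0.9880 − 0.3779)/(0.9880 + 0.3779) = 0.4413.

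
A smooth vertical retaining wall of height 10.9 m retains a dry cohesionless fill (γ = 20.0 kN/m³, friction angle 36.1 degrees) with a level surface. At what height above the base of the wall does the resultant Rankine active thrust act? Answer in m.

K_a = 0.2585.
The pressure distribution is triangular, so the resultant acts at H/3 above the base = 10.9/3 = 3.633 m.

3.63 m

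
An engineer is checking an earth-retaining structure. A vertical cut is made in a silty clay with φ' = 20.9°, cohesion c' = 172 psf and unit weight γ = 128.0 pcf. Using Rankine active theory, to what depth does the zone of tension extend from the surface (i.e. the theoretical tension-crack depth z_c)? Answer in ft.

3.90 ft

K_a = tan²(45° − 20.9°/2) = 0.4741; √K_a = 0.6886.
The active pressure is zero where K_a γ z = 2c√K_a, so z_c = 2c/(γ√K_a) = 2×172/(128.0×0.6886) = 3.903 ft.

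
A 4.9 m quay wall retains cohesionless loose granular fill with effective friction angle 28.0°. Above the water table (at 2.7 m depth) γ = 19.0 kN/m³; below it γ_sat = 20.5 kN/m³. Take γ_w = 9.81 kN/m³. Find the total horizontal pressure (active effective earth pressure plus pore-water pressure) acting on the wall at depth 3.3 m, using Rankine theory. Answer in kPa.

K_a = (1 − sin φ)/(1 + sin φ) = 0.3610.
γ' = 20.5 − 9.81 = 10.69 kN/m³.
Effective vertical stress at 3.3 m: σ'_v = 19.0×2.7 + 10.69×0.600 = 57.71 kPa.
σ'_h = K_a σ'_v = 0.3610 × 57.71 = 20.84 kPa; u = γ_w × 0.600 = 5.886 kPa.
Total σ_h = 20.84 + 5.886 = 26.72 kPa.

26.7 kPa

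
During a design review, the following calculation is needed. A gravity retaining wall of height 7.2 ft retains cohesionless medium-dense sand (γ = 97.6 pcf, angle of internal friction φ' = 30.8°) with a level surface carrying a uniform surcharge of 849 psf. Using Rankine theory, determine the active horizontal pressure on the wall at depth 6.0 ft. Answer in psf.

463 psf

K_a = (1 − sin φ)/(1 + sin φ) = 0.3227.
σ_v = γz + q = 97.6 × 6.0 + 849 = 1435 psf.
σ_h = K_a σ_v = 0.3227 × 1435 = 463.0 psf.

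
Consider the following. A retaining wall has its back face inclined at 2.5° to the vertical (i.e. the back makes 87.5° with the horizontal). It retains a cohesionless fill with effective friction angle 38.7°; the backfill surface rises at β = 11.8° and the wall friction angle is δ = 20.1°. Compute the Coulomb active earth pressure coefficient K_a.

0.259

K_a = sin²(α+φ) / [sin²α · sin(α−δ) · (1 + √{sin(φ+δ)sin(φ−β) / (sin(α−δ)sin(α+β))})²].
With α = 87.5°, φ = 38.7°, δ = 20.1°, β = 11.8°: K_a = 0.2590.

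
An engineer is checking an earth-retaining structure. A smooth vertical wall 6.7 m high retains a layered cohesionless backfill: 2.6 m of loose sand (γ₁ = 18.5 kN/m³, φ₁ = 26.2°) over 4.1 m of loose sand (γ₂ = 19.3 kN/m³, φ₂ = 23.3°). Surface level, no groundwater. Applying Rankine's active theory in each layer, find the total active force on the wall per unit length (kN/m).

K_a1 = tan²(45°−26.2°/2) = 0.3874; K_a2 = tan²(45°−23.3°/2) = 0.4331.
Layer 1: σ at base = K_a1 γ₁ h₁ = 18.64 kPa; P₁ = ½×18.64×2.6 = 24.23.
Layer 2: σ_v at top = γ₁h₁ = 48.10; σ_h top = K_a2×48.10 = 20.83; σ_h base = K_a2×(48.10+19.3×4.1) = 55.11.
P₂ = ½(20.83+55.11)×4.1 = 155.7. Total P_a = 24.23+155.7 = 179.9 kN/m.

180 kN/m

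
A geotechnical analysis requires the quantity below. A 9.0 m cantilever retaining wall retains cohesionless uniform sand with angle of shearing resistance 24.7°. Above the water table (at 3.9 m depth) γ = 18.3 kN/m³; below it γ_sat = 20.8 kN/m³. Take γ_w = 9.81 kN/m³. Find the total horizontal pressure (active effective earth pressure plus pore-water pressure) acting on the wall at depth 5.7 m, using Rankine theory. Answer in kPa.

K_a = (1 − sin φ)/(1 + sin φ) = 0.4106.
γ' = 20.8 − 9.81 = 10.99 kN/m³.
Effective vertical stress at 5.7 m: σ'_v = 18.3×3.9 + 10.99×1.80 = 91.15 kPa.
σ'_h = K_a σ'_v = 0.4106 × 91.15 = 37.42 kPa; u = γ_w × 1.80 = 17.66 kPa.
Total σ_h = 37.42 + 17.66 = 55.08 kPa.

55.1 kPa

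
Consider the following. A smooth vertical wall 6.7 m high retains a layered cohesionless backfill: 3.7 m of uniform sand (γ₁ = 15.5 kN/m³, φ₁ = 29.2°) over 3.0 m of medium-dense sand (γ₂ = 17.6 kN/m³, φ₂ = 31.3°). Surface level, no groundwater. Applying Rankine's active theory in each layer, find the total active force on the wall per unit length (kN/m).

K_a1 = tan²(45°−29.2°/2) = 0.3442; K_a2 = tan²(45°−31.3°/2) = 0.3162.
Layer 1: σ at base = K_a1 γ₁ h₁ = 19.74 kPa; P₁ = ½×19.74×3.7 = 36.52.
Layer 2: σ_v at top = γ₁h₁ = 57.35; σ_h top = K_a2×57.35 = 18.13; σ_h base = K_a2×(57.35+17.6×3.0) = 34.83.
P₂ = ½(18.13+34.83)×3.0 = 79.45. Total P_a = 36.52+79.45 = 116.0 kN/m.

116 kN/m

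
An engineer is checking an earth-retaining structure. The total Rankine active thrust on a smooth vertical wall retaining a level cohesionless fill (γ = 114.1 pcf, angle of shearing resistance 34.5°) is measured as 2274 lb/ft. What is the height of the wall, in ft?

12.0 ft

K_a = 0.2768. P_a = ½ K_a γ H² ⇒ H = √(2P_a/(K_a γ)).
H = √(2×2274/(0.2768×114.1)) = 12.00 ft.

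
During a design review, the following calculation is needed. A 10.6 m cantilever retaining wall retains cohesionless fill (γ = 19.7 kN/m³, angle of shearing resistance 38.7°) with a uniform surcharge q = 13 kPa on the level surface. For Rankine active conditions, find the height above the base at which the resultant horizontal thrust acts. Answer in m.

K_a = 0.2306.
Triangular part P₁ = ½K_aγH² = 255.2 at H/3 = 3.533 m; rectangular part P₂ = K_a q H = 31.77 at H/2 = 5.300 m.
ȳ = (P₁·3.533 + P₂·5.300)/(P₁+P₂) = 3.729 m.

3.73 m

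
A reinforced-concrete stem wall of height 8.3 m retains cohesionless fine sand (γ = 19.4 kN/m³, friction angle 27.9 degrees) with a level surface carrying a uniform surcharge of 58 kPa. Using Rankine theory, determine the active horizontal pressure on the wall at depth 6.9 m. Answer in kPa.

K_a = (1 − sin φ)/(1 + sin φ) = 0.3625.
σ_v = γz + q = 19.4 × 6.9 + 58 = 191.9 kPa.
σ_h = K_a σ_v = 0.3625 × 191.9 = 69.54 kPa.

69.5 kPa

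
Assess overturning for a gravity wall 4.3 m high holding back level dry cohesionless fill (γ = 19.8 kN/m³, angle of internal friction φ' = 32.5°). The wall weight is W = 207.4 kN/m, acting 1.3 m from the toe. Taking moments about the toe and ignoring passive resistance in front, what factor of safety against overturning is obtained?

K_a = tan²(45° − 32.5°/2) = 0.3010.
P_a = ½K_aγH² = 0.5×0.3010×19.8×4.3² = 55.10 kN/m, acting at H/3 = 1.433 m above the base.
Overturning moment M_o = P_a × H/3 = 55.10 × 1.433 = 78.97.
Resisting moment M_r = W × 1.3 = 207.4 × 1.3 = 269.6.
FS_overturning = M_r/M_o = 269.6/78.97 = 3.414.

3.41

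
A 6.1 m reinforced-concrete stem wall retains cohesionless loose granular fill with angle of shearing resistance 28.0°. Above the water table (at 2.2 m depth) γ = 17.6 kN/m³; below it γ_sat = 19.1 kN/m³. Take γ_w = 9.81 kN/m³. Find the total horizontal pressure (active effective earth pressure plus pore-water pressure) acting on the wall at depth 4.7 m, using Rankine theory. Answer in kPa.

K_a = (1 − sin φ)/(1 + sin φ) = 0.3610.
γ' = 19.1 − 9.81 = 9.290 kN/m³.
Effective vertical stress at 4.7 m: σ'_v = 17.6×2.2 + 9.290×2.50 = 61.95 kPa.
σ'_h = K_a σ'_v = 0.3610 × 61.95 = 22.36 kPa; u = γ_w × 2.50 = 24.53 kPa.
Total σ_h = 22.36 + 24.53 = 46.89 kPa.

46.9 kPa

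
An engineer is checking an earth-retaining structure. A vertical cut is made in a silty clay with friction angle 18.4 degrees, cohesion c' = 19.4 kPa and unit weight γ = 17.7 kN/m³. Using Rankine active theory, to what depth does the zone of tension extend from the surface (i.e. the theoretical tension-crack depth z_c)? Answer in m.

3.04 m

K_a = tan²(45° − 18.4°/2) = 0.5202; √K_a = 0.7212.
The active pressure is zero where K_a γ z = 2c√K_a, so z_c = 2c/(γ√K_a) = 2×19.4/(17.7×0.7212) = 3.039 m.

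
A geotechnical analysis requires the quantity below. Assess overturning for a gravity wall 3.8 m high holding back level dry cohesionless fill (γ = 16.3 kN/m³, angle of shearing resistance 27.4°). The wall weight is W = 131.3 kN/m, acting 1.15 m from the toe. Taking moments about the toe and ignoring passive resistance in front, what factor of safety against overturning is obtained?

K_a = tan²(45° − 27.4°/2) = 0.3697.
P_a = ½K_aγH² = 0.5×0.3697×16.3×3.8² = 43.51 kN/m, acting at H/3 = 1.267 m above the base.
Overturning moment M_o = P_a × H/3 = 43.51 × 1.267 = 55.11.
Resisting moment M_r = W × 1.15 = 131.3 × 1.15 = 151.0.
FS_overturning = M_r/M_o = 151.0/55.11 = 2.740.

2.74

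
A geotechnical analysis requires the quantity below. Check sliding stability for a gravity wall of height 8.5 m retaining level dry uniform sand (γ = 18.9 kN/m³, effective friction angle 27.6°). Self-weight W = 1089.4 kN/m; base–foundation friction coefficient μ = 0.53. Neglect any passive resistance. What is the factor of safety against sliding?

K_a = tan²(45° − 27.6°/2) = 0.3668.
P_a = ½K_aγH² = 0.5×0.3668×18.9×8.5² = 250.4 kN/m, acting at H/3 = 2.833 m above the base.
FS_sliding = μW / P_a = 0.53×1089.4 / 250.4 = 2.306.

2.31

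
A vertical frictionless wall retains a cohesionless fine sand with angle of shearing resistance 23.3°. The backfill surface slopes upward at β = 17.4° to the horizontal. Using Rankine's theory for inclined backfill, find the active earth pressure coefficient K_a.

0.547

K_a = cos β · (cos β − √(cos²β − cos²φ)) / (cos β + √(cos²β − cos²φ)).
cos β = 0.9542, cos φ = 0.9184, √(cos²β − cos²φ) = 0.2589.
K_a = 0.9542 × (0.9542 − 0.2589)/(0.9542 + 0.2589) = 0.5469.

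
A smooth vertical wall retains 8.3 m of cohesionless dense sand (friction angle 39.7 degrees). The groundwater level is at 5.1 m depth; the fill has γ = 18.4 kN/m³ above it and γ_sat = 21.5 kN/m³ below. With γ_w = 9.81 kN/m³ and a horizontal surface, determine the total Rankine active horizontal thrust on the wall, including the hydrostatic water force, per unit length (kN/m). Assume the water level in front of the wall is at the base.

182 kN/m

K_a = tan²(45° − φ/2) = 0.2204.
γ' = 21.5 − 9.81 = 11.69 kN/m³. Depth below WT = 3.2 m.
σ'_h at WT = K_a γ d_w = 20.69 kPa; at base = 20.69 + K_a γ' × 3.2 = 28.93 kPa.
P₁ (0–5.1 m) = ½×20.69×5.1 = 52.75. P₂ (5.1–8.3 m) = ½(20.69+28.93)×3.2 = 79.39.
P_w = ½ γ_w h₂² = 0.5×9.81×3.2² = 50.23. Total = 52.75+79.39+50.23 = 182.4 kN/m.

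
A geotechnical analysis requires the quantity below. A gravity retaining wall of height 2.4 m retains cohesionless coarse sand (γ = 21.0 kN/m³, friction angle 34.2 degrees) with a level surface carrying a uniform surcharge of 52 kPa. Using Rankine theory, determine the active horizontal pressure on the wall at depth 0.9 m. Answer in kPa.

K_a = (1 − sin φ)/(1 + sin φ) = 0.2803.
σ_v = γz + q = 21.0 × 0.9 + 52 = 70.90 kPa.
σ_h = K_a σ_v = 0.2803 × 70.90 = 19.88 kPa.

19.9 kPa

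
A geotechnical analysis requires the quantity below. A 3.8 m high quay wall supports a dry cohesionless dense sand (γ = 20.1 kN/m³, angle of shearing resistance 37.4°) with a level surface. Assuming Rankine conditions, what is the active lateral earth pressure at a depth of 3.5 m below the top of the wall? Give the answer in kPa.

K_a = (1 − sin φ)/(1 + sin φ) = 0.2443.
σ_h = K_a γ z = 0.2443 × 20.1 × 3.5 = 17.18 kPa.

17.2 kPa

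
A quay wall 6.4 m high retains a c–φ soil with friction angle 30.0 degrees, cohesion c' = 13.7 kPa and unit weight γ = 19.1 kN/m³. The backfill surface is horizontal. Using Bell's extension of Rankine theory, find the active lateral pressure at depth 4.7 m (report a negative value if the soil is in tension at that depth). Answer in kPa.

K_a = (1 − sin φ)/(1 + sin φ) = 0.3333.
σ_a = K_a γ z − 2c√K_a = 0.3333×19.1×4.7 − 2×13.7×0.5774 = 14.10 kPa.

14.1 kPa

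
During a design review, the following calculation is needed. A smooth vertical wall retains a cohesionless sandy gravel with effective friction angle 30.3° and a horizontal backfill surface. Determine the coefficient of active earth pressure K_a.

K_a = (1 − sin φ)/(1 + sin φ) = (1 − sin 30.3°)/(1 + sin 30.3°) = 0.3293.

0.329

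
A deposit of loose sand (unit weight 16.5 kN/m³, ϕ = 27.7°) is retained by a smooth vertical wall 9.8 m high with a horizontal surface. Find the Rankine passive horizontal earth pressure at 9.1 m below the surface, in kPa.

K_p = (1 + sin φ)/(1 − sin φ) = 2.737.
σ_h = K_p γ z = 2.737 × 16.5 × 9.1 = 411.0 kPa.

411 kPa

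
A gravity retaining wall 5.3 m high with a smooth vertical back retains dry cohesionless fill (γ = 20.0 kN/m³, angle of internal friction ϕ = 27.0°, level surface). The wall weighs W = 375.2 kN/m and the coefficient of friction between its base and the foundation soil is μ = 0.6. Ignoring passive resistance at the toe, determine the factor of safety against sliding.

2.13

K_a = tan²(45° − 27.0°/2) = 0.3755.
P_a = ½K_aγH² = 0.5×0.3755×20.0×5.3² = 105.5 kN/m, acting at H/3 = 1.767 m above the base.
FS_sliding = μW / P_a = 0.6×375.2 / 105.5 = 2.134.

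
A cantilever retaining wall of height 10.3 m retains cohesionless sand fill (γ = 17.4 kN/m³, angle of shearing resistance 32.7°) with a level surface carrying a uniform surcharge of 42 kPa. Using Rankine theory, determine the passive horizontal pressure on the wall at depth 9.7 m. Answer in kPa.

K_p = (1 + sin φ)/(1 − sin φ) = 3.350.
σ_v = γz + q = 17.4 × 9.7 + 42 = 210.8 kPa.
σ_h = K_p σ_v = 3.350 × 210.8 = 706.1 kPa.

706 kPa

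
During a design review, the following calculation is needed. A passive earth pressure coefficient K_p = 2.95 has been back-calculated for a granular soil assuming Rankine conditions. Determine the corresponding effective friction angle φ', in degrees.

29.6°

K_p = (1+sin φ)/(1−sin φ) ⇒ sin φ = (K_p − 1)/(K_p + 1) = 0.4937.
φ = arcsin(0.4937) = 29.58°.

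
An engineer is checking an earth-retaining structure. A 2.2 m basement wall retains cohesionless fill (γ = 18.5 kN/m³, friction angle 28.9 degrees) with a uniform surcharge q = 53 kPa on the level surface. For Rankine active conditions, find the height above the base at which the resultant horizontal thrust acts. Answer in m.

K_a = 0.3484.
Triangular part P₁ = ½K_aγH² = 15.60 at H/3 = 0.7333 m; rectangular part P₂ = K_a q H = 40.62 at H/2 = 1.100 m.
ȳ = (P₁·0.7333 + P₂·1.100)/(P₁+P₂) = 0.9983 m.

0.998 m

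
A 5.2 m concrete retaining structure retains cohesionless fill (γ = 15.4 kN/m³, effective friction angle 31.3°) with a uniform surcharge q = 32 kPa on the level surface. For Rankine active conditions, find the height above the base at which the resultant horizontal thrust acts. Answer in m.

K_a = 0.3162.
Triangular part P₁ = ½K_aγH² = 65.84 at H/3 = 1.733 m; rectangular part P₂ = K_a q H = 52.62 at H/2 = 2.600 m.
ȳ = (P₁·1.733 + P₂·2.600)/(P₁+P₂) = 2.118 m.

2.12 m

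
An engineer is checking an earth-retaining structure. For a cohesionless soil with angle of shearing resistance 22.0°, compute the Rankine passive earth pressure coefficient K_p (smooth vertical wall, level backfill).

2.20

K_p = (1 + sin φ)/(1 − sin φ) = tan²(45° + 22.0°/2) = 2.198.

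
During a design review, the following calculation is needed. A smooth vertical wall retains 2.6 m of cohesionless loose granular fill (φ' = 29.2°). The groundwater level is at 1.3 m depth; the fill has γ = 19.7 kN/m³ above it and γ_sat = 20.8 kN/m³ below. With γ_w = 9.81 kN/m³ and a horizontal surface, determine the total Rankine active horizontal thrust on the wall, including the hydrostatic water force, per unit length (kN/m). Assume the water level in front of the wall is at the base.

28.7 kN/m

K_a = tan²(45° − φ/2) = 0.3442.
γ' = 20.8 − 9.81 = 10.99 kN/m³. Depth below WT = 1.3 m.
σ'_h at WT = K_a γ d_w = 8.815 kPa; at base = 8.815 + K_a γ' × 1.3 = 13.73 kPa.
P₁ (0–1.3 m) = ½×8.815×1.3 = 5.730. P₂ (1.3–2.6 m) = ½(8.815+13.73)×1.3 = 14.66.
P_w = ½ γ_w h₂² = 0.5×9.81×1.3² = 8.289. Total = 5.730+14.66+8.289 = 28.68 kN/m.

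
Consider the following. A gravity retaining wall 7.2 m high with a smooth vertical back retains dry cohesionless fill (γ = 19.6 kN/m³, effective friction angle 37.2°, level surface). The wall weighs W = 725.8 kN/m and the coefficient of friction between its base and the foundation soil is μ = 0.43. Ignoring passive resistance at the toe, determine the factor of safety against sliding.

K_a = tan²(45° − 37.2°/2) = 0.2464.
P_a = ½K_aγH² = 0.5×0.2464×19.6×7.2² = 125.2 kN/m, acting at H/3 = 2.400 m above the base.
FS_sliding = μW / P_a = 0.43×725.8 / 125.2 = 2.493.

2.49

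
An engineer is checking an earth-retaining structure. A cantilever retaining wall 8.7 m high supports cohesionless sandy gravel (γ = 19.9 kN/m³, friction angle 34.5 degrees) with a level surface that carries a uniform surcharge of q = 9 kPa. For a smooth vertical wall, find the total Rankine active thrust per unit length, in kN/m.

230 kN/m

K_a = tan²(45° − φ/2) = 0.2768.
Soil triangle: ½ K_a γ H² = 0.5×0.2768×19.9×8.7² = 208.5 kN/m.
Surcharge rectangle: K_a q H = 0.2768×9×8.7 = 21.67 kN/m.
Total = 208.5 + 21.67 = 230.1 kN/m.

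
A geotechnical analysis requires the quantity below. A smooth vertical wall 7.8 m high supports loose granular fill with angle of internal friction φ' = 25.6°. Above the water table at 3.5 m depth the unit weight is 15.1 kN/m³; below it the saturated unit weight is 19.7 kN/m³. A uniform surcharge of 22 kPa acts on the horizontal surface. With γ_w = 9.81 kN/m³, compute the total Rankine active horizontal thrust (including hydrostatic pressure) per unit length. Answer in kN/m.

322 kN/m

K_a = tan²(45° − φ/2) = 0.3966.
γ' = 19.7 − 9.81 = 9.890 kN/m³. h₂ = H − d_w = 4.3 m.
σ'_h: at surface K_a·q = 8.724; at WT K_a(q+γd_w) = 29.68; at base K_a(q+γd_w+γ'h₂) = 46.55 kPa.
P₁ = ½(8.724+29.68)×3.5 = 67.21; P₂ = ½(29.68+46.55)×4.3 = 163.9; P_w = ½γ_w h₂² = 90.69.
Total = 67.21+163.9+90.69 = 321.8 kN/m.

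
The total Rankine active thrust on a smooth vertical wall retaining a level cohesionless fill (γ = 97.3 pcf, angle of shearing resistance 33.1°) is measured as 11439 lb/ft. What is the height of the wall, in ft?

K_a = 0.2936. P_a = ½ K_a γ H² ⇒ H = √(2P_a/(K_a γ)).
H = √(2×11439/(0.2936×97.3)) = 28.30 ft.

28.3 ft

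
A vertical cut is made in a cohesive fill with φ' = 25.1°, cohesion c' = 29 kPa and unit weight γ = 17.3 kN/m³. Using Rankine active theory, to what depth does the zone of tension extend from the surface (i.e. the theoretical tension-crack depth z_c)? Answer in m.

5.27 m

K_a = tan²(45° − 25.1°/2) = 0.4043; √K_a = 0.6358.
The active pressure is zero where K_a γ z = 2c√K_a, so z_c = 2c/(γ√K_a) = 2×29/(17.3×0.6358) = 5.273 m.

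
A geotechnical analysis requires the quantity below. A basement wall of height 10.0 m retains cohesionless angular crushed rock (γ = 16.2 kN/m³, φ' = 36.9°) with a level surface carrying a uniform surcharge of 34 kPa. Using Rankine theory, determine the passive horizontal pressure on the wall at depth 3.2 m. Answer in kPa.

344 kPa

K_p = (1 + sin φ)/(1 − sin φ) = 4.005.
σ_v = γz + q = 16.2 × 3.2 + 34 = 85.84 kPa.
σ_h = K_p σ_v = 4.005 × 85.84 = 343.8 kPa.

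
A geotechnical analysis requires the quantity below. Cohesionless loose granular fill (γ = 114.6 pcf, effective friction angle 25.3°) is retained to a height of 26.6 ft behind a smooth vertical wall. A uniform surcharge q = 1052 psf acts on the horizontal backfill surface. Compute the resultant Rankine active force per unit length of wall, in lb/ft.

K_a = tan²(45° − φ/2) = 0.4012.
Soil triangle: ½ K_a γ H² = 0.5×0.4012×114.6×26.6² = 16270 lb/ft.
Surcharge rectangle: K_a q H = 0.4012×1052×26.6 = 11230 lb/ft.
Total = 16270 + 11230 = 27490 lb/ft.

27500 lb/ft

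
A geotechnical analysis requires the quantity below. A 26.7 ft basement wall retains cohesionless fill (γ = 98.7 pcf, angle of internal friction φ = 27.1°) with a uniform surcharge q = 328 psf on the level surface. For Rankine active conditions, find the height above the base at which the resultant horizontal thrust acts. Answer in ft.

K_a = 0.3741.
Triangular part P₁ = ½K_aγH² = 13160 at H/3 = 8.900 ft; rectangular part P₂ = K_a q H = 3276 at H/2 = 13.35 ft.
ȳ = (P₁·8.900 + P₂·13.35)/(P₁+P₂) = 9.787 ft.

9.79 ft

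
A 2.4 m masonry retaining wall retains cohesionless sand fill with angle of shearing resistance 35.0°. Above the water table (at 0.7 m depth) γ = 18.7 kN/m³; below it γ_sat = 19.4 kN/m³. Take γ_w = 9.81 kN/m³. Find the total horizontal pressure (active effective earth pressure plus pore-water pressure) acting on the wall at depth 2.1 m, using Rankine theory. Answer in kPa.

20.9 kPa

K_a = (1 − sin φ)/(1 + sin φ) = 0.2710.
γ' = 19.4 − 9.81 = 9.590 kN/m³.
Effective vertical stress at 2.1 m: σ'_v = 18.7×0.7 + 9.590×1.40 = 26.52 kPa.
σ'_h = K_a σ'_v = 0.2710 × 26.52 = 7.186 kPa; u = γ_w × 1.40 = 13.73 kPa.
Total σ_h = 7.186 + 13.73 = 20.92 kPa.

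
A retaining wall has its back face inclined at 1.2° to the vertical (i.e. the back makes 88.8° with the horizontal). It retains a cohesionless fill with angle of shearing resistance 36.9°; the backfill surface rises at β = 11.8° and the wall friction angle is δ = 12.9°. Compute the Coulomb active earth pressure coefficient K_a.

0.271

K_a = sin²(α+φ) / [sin²α · sin(α−δ) · (1 + √{sin(φ+δ)sin(φ−β) / (sin(α−δ)sin(α+β))})²].
With α = 88.8°, φ = 36.9°, δ = 12.9°, β = 11.8°: K_a = 0.2715.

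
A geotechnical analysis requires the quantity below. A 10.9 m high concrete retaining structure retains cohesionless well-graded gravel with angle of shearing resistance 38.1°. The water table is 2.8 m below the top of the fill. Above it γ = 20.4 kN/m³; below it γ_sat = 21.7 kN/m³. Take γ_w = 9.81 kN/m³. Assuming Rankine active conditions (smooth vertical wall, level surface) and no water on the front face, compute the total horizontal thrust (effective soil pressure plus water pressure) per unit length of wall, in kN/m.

K_a = tan²(45° − φ/2) = 0.2368.
γ' = 21.7 − 9.81 = 11.89 kN/m³. Depth below WT = 8.1 m.
σ'_h at WT = K_a γ d_w = 13.53 kPa; at base = 13.53 + K_a γ' × 8.1 = 36.34 kPa.
P₁ (0–2.8 m) = ½×13.53×2.8 = 18.94. P₂ (2.8–10.9 m) = ½(13.53+36.34)×8.1 = 202.0.
P_w = ½ γ_w h₂² = 0.5×9.81×8.1² = 321.8. Total = 18.94+202.0+321.8 = 542.7 kN/m.

543 kN/m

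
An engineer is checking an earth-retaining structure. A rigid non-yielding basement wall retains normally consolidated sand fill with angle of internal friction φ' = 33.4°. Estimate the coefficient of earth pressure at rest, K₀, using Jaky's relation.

K₀ = 1 − sin φ' = 1 − sin 33.4° = 0.4495.

0.450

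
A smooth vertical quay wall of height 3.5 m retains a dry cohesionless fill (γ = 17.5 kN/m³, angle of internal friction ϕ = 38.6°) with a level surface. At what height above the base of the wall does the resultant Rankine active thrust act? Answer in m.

1.17 m

K_a = 0.2316.
The pressure distribution is triangular, so the resultant acts at H/3 above the base = 3.5/3 = 1.167 m.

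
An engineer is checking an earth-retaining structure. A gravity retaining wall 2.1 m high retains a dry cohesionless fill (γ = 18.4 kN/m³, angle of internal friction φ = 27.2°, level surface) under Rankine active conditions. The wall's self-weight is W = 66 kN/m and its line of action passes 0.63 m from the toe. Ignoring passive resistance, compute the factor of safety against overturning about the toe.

3.93

K_a = tan²(45° − 27.2°/2) = 0.3726.
P_a = ½K_aγH² = 0.5×0.3726×18.4×2.1² = 15.12 kN/m, acting at H/3 = 0.7000 m above the base.
Overturning moment M_o = P_a × H/3 = 15.12 × 0.7000 = 10.58.
Resisting moment M_r = W × 0.63 = 66 × 0.63 = 41.58.
FS_overturning = M_r/M_o = 41.58/10.58 = 3.929.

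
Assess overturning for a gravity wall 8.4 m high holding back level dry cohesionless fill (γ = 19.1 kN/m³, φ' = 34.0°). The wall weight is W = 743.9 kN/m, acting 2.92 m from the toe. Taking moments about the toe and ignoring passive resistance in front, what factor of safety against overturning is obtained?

K_a = tan²(45° − 34.0°/2) = 0.2827.
P_a = ½K_aγH² = 0.5×0.2827×19.1×8.4² = 190.5 kN/m, acting at H/3 = 2.800 m above the base.
Overturning moment M_o = P_a × H/3 = 190.5 × 2.800 = 533.4.
Resisting moment M_r = W × 2.92 = 743.9 × 2.92 = 2172.
FS_overturning = M_r/M_o = 2172/533.4 = 4.072.

4.07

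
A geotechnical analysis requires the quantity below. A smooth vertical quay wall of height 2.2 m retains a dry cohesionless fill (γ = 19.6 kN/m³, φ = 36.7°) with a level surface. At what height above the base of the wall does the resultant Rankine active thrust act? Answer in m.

0.733 m

K_a = 0.2519.
The pressure distribution is triangular, so the resultant acts at H/3 above the base = 2.2/3 = 0.7333 m.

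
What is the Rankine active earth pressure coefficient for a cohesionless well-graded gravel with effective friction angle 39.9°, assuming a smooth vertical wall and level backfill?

0.218

K_a = tan²(45° − φ/2) = tan²(25.05°) = 0.2184.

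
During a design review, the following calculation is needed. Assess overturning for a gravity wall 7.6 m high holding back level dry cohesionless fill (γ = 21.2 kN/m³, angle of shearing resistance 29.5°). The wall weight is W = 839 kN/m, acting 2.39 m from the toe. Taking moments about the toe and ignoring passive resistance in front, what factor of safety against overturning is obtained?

K_a = tan²(45° − 29.5°/2) = 0.3401.
P_a = ½K_aγH² = 0.5×0.3401×21.2×7.6² = 208.2 kN/m, acting at H/3 = 2.533 m above the base.
Overturning moment M_o = P_a × H/3 = 208.2 × 2.533 = 527.5.
Resisting moment M_r = W × 2.39 = 839 × 2.39 = 2005.
FS_overturning = M_r/M_o = 2005/527.5 = 3.801.

3.80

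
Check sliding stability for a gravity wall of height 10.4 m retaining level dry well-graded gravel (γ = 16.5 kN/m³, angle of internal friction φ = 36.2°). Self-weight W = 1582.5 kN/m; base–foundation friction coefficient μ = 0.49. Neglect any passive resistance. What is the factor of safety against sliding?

K_a = tan²(45° − 36.2°/2) = 0.2574.
P_a = ½K_aγH² = 0.5×0.2574×16.5×10.4² = 229.7 kN/m, acting at H/3 = 3.467 m above the base.
FS_sliding = μW / P_a = 0.49×1582.5 / 229.7 = 3.376.

3.38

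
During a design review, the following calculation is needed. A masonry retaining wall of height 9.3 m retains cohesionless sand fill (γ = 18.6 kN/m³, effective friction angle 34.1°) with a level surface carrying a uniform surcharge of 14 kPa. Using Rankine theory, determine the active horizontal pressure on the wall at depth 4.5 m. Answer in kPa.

27.5 kPa

K_a = (1 − sin φ)/(1 + sin φ) = 0.2815.
σ_v = γz + q = 18.6 × 4.5 + 14 = 97.70 kPa.
σ_h = K_a σ_v = 0.2815 × 97.70 = 27.51 kPa.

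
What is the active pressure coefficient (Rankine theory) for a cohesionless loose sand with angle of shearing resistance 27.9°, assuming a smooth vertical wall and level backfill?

K_a = (1 − sin φ)/(1 + sin φ) = (1 − sin 27.9°)/(1 + sin 27.9°) = 0.3625.

0.362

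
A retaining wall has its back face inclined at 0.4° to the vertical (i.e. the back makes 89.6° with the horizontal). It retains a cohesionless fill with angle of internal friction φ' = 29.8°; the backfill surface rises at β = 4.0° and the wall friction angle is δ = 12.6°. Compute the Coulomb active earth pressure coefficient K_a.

0.325

K_a = sin²(α+φ) / [sin²α · sin(α−δ) · (1 + √{sin(φ+δ)sin(φ−β) / (sin(α−δ)sin(α+β))})²].
With α = 89.6°, φ = 29.8°, δ = 12.6°, β = 4.0°: K_a = 0.3245.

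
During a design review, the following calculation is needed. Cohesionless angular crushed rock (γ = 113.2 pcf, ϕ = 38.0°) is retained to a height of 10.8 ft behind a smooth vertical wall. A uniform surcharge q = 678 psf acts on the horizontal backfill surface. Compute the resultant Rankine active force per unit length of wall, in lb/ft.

3310 lb/ft

K_a = tan²(45° − φ/2) = 0.2379.
Soil triangle: ½ K_a γ H² = 0.5×0.2379×113.2×10.8² = 1570 lb/ft.
Surcharge rectangle: K_a q H = 0.2379×678×10.8 = 1742 lb/ft.
Total = 1570 + 1742 = 3312 lb/ft.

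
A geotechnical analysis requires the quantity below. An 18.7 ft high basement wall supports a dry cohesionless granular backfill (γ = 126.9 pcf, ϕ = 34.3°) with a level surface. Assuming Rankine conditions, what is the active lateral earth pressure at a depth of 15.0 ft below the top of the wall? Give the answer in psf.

531 psf

K_a = (1 − sin φ)/(1 + sin φ) = 0.2792.
σ_h = K_a γ z = 0.2792 × 126.9 × 15.0 = 531.4 psf.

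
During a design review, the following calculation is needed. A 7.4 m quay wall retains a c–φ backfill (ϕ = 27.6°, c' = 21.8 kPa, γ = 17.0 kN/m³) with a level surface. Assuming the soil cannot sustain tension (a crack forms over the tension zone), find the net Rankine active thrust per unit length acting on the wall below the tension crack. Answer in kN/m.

K_a = 0.3668; √K_a = 0.6056.
Tension-crack depth z_c = 2c/(γ√K_a) = 2×21.8/(17.0×0.6056) = 4.235 m.
σ_a at base = K_a γ H − 2c√K_a = 0.3668×17.0×7.4 − 2×21.8×0.6056 = 19.74 kPa.
P_a = ½ × 19.74 × (H − z_c) = 0.5×19.74×3.165 = 31.23 kN/m.

31.2 kN/m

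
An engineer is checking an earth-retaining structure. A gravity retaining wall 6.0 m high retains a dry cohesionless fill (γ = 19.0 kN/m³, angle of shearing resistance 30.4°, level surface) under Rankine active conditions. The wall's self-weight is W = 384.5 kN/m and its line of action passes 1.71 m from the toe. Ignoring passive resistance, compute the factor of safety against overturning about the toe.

2.93

K_a = tan²(45° − 30.4°/2) = 0.3280.
P_a = ½K_aγH² = 0.5×0.3280×19.0×6.0² = 112.2 kN/m, acting at H/3 = 2.000 m above the base.
Overturning moment M_o = P_a × H/3 = 112.2 × 2.000 = 224.3.
Resisting moment M_r = W × 1.71 = 384.5 × 1.71 = 657.5.
FS_overturning = M_r/M_o = 657.5/224.3 = 2.931.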